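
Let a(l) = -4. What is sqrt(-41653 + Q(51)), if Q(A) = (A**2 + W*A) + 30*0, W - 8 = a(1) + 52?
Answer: 2*I*sqrt(9049) ≈ 190.25*I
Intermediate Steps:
W = 56 (W = 8 + (-4 + 52) = 8 + 48 = 56)
Q(A) = A**2 + 56*A (Q(A) = (A**2 + 56*A) + 30*0 = (A**2 + 56*A) + 0 = A**2 + 56*A)
sqrt(-41653 + Q(51)) = sqrt(-41653 + 51*(56 + 51)) = sqrt(-41653 + 51*107) = sqrt(-41653 + 5457) = sqrt(-36196) = 2*I*sqrt(9049)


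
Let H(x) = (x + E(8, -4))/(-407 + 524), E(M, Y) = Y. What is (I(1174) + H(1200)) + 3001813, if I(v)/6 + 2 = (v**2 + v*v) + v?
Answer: 175933505/9 ≈ 1.9548e+7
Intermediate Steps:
I(v) = -12 + 6*v + 12*v**2 (I(v) = -12 + 6*((v**2 + v*v) + v) = -12 + 6*((v**2 + v**2) + v) = -12 + 6*(2*v**2 + v) = -12 + 6*(v + 2*v**2) = -12 + (6*v + 12*v**2) = -12 + 6*v + 12*v**2)
H(x) = -4/117 + x/117 (H(x) = (x - 4)/(-407 + 524) = (-4 + x)/117 = (-4 + x)*(1/117) = -4/117 + x/117)
(I(1174) + H(1200)) + 3001813 = ((-12 + 6*1174 + 12*1174**2) + (-4/117 + (1/117)*1200)) + 3001813 = ((-12 + 7044 + 12*1378276) + (-4/117 + 400/39)) + 3001813 = ((-12 + 7044 + 16539312) + 92/9) + 3001813 = (16546344 + 92/9) + 3001813 = 148917188/9 + 3001813 = 175933505/9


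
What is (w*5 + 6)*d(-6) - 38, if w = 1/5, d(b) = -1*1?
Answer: -45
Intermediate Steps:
d(b) = -1
w = 1/5 (w = 1*(1/5) = 1/5 ≈ 0.20000)
(w*5 + 6)*d(-6) - 38 = ((1/5)*5 + 6)*(-1) - 38 = (1 + 6)*(-1) - 38 = 7*(-1) - 38 = -7 - 38 = -45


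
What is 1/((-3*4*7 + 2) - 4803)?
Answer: -1/4885 ≈ -0.00020471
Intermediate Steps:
1/((-3*4*7 + 2) - 4803) = 1/((-12*7 + 2) - 4803) = 1/((-84 + 2) - 4803) = 1/(-82 - 4803) = 1/(-4885) = -1/4885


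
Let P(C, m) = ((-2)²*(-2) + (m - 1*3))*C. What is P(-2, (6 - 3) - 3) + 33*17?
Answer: 583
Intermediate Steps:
P(C, m) = C*(-11 + m) (P(C, m) = (4*(-2) + (m - 3))*C = (-8 + (-3 + m))*C = (-11 + m)*C = C*(-11 + m))
P(-2, (6 - 3) - 3) + 33*17 = -2*(-11 + ((6 - 3) - 3)) + 33*17 = -2*(-11 + (3 - 3)) + 561 = -2*(-11 + 0) + 561 = -2*(-11) + 561 = 22 + 561 = 583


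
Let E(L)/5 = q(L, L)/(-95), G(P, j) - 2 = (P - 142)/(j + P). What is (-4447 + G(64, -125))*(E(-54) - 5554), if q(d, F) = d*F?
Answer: 29395047614/1159 ≈ 2.5362e+7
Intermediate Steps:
q(d, F) = F*d
G(P, j) = 2 + (-142 + P)/(P + j) (G(P, j) = 2 + (P - 142)/(j + P) = 2 + (-142 + P)/(P + j))
E(L) = -L²/19 (E(L) = 5*((L*L)/(-95)) = 5*(L²*(-1/95)) = 5*(-L²/95) = -L²/19)
(-4447 + G(64, -125))*(E(-54) - 5554) = (-4447 + (-142 + 2*(-125) + 3*64)/(64 - 125))*(-1/19*(-54)² - 5554) = (-4447 + (-142 - 250 + 192)/(-61))*(-1/19*2916 - 5554) = (-4447 - 1/61*(-200))*(-2916/19 - 5554) = (-4447 + 200/61)*(-108442/19) = -271067/61*(-108442/19) = 29395047614/1159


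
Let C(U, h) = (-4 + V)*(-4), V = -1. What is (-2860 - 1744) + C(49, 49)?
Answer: -4584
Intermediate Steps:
C(U, h) = 20 (C(U, h) = (-4 - 1)*(-4) = -5*(-4) = 20)
(-2860 - 1744) + C(49, 49) = (-2860 - 1744) + 20 = -4604 + 20 = -4584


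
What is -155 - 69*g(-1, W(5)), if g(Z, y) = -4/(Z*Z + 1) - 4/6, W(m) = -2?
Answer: 29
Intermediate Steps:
g(Z, y) = -2/3 - 4/(1 + Z**2) (g(Z, y) = -4/(Z**2 + 1) - 4*1/6 = -4/(1 + Z**2) - 2/3 = -2/3 - 4/(1 + Z**2))
-155 - 69*g(-1, W(5)) = -155 - 46*(-7 - 1*(-1)**2)/(1 + (-1)**2) = -155 - 46*(-7 - 1*1)/(1 + 1) = -155 - 46*(-7 - 1)/2 = -155 - 46*(-8)/2 = -155 - 69*(-8/3) = -155 + 184 = 29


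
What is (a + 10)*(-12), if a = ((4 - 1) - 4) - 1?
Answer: -96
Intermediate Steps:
a = -2 (a = (3 - 4) - 1 = -1 - 1 = -2)
(a + 10)*(-12) = (-2 + 10)*(-12) = 8*(-12) = -96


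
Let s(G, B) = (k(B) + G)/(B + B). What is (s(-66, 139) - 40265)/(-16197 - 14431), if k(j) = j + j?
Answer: 5596729/4257292 ≈ 1.3146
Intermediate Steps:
k(j) = 2*j
s(G, B) = (G + 2*B)/(2*B) (s(G, B) = (2*B + G)/(B + B) = (G + 2*B)/((2*B)) = (G + 2*B)*(1/(2*B)) = (G + 2*B)/(2*B))
(s(-66, 139) - 40265)/(-16197 - 14431) = ((139 + (½)*(-66))/139 - 40265)/(-16197 - 14431) = ((139 - 33)/139 - 40265)/(-30628) = ((1/139)*106 - 40265)*(-1/30628) = (106/139 - 40265)*(-1/30628) = -5596729/139*(-1/30628) = 5596729/4257292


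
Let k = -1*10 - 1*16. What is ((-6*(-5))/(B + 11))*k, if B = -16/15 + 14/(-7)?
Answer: -11700/119 ≈ -98.319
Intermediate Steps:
B = -46/15 (B = -16*1/15 + 14*(-1/7) = -16/15 - 2 = -46/15 ≈ -3.0667)
k = -26 (k = -10 - 16 = -26)
((-6*(-5))/(B + 11))*k = ((-6*(-5))/(-46/15 + 11))*(-26) = (30/(119/15))*(-26) = (30*(15/119))*(-26) = (450/119)*(-26) = -11700/119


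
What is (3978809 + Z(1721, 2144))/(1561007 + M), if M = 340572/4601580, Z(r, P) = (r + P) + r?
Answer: 1527876028675/598591577636 ≈ 2.5525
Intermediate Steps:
Z(r, P) = P + 2*r (Z(r, P) = (P + r) + r = P + 2*r)
M = 28381/383465 (M = 340572*(1/4601580) = 28381/383465 ≈ 0.074012)
(3978809 + Z(1721, 2144))/(1561007 + M) = (3978809 + (2144 + 2*1721))/(1561007 + 28381/383465) = (3978809 + (2144 + 3442))/(598591577636/383465) = (3978809 + 5586)*(383465/598591577636) = 3984395*(383465/598591577636) = 1527876028675/598591577636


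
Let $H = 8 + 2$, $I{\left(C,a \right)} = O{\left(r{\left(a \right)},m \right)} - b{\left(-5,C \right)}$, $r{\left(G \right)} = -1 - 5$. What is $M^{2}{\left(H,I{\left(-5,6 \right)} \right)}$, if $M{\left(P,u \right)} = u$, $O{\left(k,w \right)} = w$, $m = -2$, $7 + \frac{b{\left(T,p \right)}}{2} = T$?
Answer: $484$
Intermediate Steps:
$b{\left(T,p \right)} = -14 + 2 T$
$r{\left(G \right)} = -6$ ($r{\left(G \right)} = -1 - 5 = -6$)
$I{\left(C,a \right)} = 22$ ($I{\left(C,a \right)} = -2 - \left(-14 + 2 \left(-5\right)\right) = -2 - \left(-14 - 10\right) = -2 - -24 = -2 + 24 = 22$)
$H = 10$
$M^{2}{\left(H,I{\left(-5,6 \right)} \right)} = 22^{2} = 484$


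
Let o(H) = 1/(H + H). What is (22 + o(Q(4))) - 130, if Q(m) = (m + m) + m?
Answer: -2591/24 ≈ -107.96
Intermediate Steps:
Q(m) = 3*m (Q(m) = 2*m + m = 3*m)
o(H) = 1/(2*H)
(22 + o(Q(4))) - 130 = (22 + 1/(2*((3*4)))) - 130 = (22 + (½)/12) - 130 = (22 + (½)*(1/12)) - 130 = (22 + 1/24) - 130 = 529/24 - 130 = -2591/24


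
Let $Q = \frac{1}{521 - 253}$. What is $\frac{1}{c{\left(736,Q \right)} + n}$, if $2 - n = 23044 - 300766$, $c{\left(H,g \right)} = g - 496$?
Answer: $\frac{268}{74297105} \approx 3.6071 \cdot 10^{-6}$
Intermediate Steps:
$Q = \frac{1}{268} \approx 0.0037313$
$c{\left(H,g \right)} = -496 + g$ ($c{\left(H,g \right)} = g - 496 = -496 + g$)
$n = 277724$ ($n = 2 - \left(23044 - 300766\right) = 2 - -277722 = 2 + 277722 = 277724$)
$\frac{1}{c{\left(736,Q \right)} + n} = \frac{1}{\left(-496 + \frac{1}{268}\right) + 277724} = \frac{1}{- \frac{132927}{268} + 277724} = \frac{1}{\frac{74297105}{268}} = \frac{268}{74297105}$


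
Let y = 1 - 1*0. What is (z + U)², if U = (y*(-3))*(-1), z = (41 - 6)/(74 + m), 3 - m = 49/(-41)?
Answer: 2493241/209764 ≈ 11.886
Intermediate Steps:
m = 172/41 (m = 3 - 49/(-41) = 3 - 49*(-1)/41 = 3 - 1*(-49/41) = 3 + 49/41 = 172/41 ≈ 4.1951)
y = 1 (y = 1 + 0 = 1)
z = 205/458 (z = (41 - 6)/(74 + 172/41) = 35/(3206/41) = 35*(41/3206) = 205/458 ≈ 0.44760)
U = 3 (U = (1*(-3))*(-1) = -3*(-1) = 3)
(z + U)² = (205/458 + 3)² = (1579/458)² = 2493241/209764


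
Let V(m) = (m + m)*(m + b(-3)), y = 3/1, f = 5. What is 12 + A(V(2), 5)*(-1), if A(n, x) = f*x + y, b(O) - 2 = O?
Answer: -16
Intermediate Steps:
y = 3 (y = 3*1 = 3)
b(O) = 2 + O
V(m) = 2*m*(-1 + m) (V(m) = (m + m)*(m + (2 - 3)) = (2*m)*(m - 1) = (2*m)*(-1 + m) = 2*m*(-1 + m))
A(n, x) = 3 + 5*x (A(n, x) = 5*x + 3 = 3 + 5*x)
12 + A(V(2), 5)*(-1) = 12 + (3 + 5*5)*(-1) = 12 + (3 + 25)*(-1) = 12 + 28*(-1) = 12 - 28 = -16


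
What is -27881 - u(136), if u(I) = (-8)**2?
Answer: -27945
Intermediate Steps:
u(I) = 64
-27881 - u(136) = -27881 - 1*64 = -27881 - 64 = -27945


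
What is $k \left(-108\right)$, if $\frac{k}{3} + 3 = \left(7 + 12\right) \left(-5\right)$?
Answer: $31752$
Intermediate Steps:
$k = -294$ ($k = -9 + 3 \left(7 + 12\right) \left(-5\right) = -9 + 3 \cdot 19 \left(-5\right) = -9 + 3 \left(-95\right) = -9 - 285 = -294$)
$k \left(-108\right) = \left(-294\right) \left(-108\right) = 31752$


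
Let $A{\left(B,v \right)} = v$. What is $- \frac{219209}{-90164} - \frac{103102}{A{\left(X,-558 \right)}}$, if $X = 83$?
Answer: $\frac{4709203675}{25155756} \approx 187.2$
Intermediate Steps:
$- \frac{219209}{-90164} - \frac{103102}{A{\left(X,-558 \right)}} = - \frac{219209}{-90164} - \frac{103102}{-558} = \left(-219209\right) \left(- \frac{1}{90164}\right) - - \frac{51551}{279} = \frac{219209}{90164} + \frac{51551}{279} = \frac{4709203675}{25155756}$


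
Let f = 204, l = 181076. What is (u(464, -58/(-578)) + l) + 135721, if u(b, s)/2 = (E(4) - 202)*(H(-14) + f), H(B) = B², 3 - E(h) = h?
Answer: 154397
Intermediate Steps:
E(h) = 3 - h
u(b, s) = -162400 (u(b, s) = 2*(((3 - 1*4) - 202)*((-14)² + 204)) = 2*(((3 - 4) - 202)*(196 + 204)) = 2*((-1 - 202)*400) = 2*(-203*400) = 2*(-81200) = -162400)
(u(464, -58/(-578)) + l) + 135721 = (-162400 + 181076) + 135721 = 18676 + 135721 = 154397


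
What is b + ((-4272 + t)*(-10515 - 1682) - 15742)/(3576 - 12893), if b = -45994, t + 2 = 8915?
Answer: -371904079/9317 ≈ -39917.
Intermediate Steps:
t = 8913 (t = -2 + 8915 = 8913)
b + ((-4272 + t)*(-10515 - 1682) - 15742)/(3576 - 12893) = -45994 + ((-4272 + 8913)*(-10515 - 1682) - 15742)/(3576 - 12893) = -45994 + (4641*(-12197) - 15742)/(-9317) = -45994 + (-56606277 - 15742)*(-1/9317) = -45994 - 56622019*(-1/9317) = -45994 + 56622019/9317 = -371904079/9317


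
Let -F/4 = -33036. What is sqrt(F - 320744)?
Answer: 10*I*sqrt(1886) ≈ 434.28*I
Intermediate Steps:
F = 132144 (F = -4*(-33036) = 132144)
sqrt(F - 320744) = sqrt(132144 - 320744) = sqrt(-188600) = 10*I*sqrt(1886)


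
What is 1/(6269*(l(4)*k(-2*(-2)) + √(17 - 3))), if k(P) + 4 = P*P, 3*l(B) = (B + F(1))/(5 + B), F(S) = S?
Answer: -90/2300723 + 81*√14/4601446 ≈ 2.6747e-5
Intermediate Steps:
l(B) = (1 + B)/(3*(5 + B)) (l(B) = ((B + 1)/(5 + B))/3 = ((1 + B)/(5 + B))/3 = (1 + B)/(3*(5 + B)))
k(P) = -4 + P² (k(P) = -4 + P*P = -4 + P²)
1/(6269*(l(4)*k(-2*(-2)) + √(17 - 3))) = 1/(6269*(((1 + 4)/(3*(5 + 4)))*(-4 + (-2*(-2))²) + √(17 - 3))) = 1/(6269*(((⅓)*5/9)*(-4 + 4²) + √14)) = 1/(6269*(((⅓)*(⅑)*5)*(-4 + 16) + √14)) = 1/(6269*((5/27)*12 + √14)) = 1/(6269*(20/9 + √14))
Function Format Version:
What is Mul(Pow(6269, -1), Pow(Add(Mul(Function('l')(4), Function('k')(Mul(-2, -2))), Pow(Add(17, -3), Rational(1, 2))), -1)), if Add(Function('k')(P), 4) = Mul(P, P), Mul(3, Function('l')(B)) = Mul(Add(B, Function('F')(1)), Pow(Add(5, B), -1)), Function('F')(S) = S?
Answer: Add(Rational(-90, 2300723), Mul(Rational(81, 4601446), Pow(14, Rational(1, 2)))) ≈ 2.6747e-5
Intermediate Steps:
Function('l')(B) = Mul(Rational(1, 3), Pow(Add(5, B), -1), Add(1, B)) (Function('l')(B) = Mul(Rational(1, 3), Mul(Add(B, 1), Pow(Add(5, B), -1))) = Mul(Rational(1, 3), Mul(Add(1, B), Pow(Add(5, B), -1))) = Mul(Rational(1, 3), Mul(Pow(Add(5, B), -1), Add(1, B))) = Mul(Rational(1, 3), Pow(Add(5, B), -1), Add(1, B)))
Function('k')(P) = Add(-4, Pow(P, 2)) (Function('k')(P) = Add(-4, Mul(P, P)) = Add(-4, Pow(P, 2)))
Mul(Pow(6269, -1), Pow(Add(Mul(Function('l')(4), Function('k')(Mul(-2, -2))), Pow(Add(17, -3), Rational(1, 2))), -1)) = Mul(Pow(6269, -1), Pow(Add(Mul(Mul(Rational(1, 3), Pow(Add(5, 4), -1), Add(1, 4)), Add(-4, Pow(Mul(-2, -2), 2))), Pow(Add(17, -3), Rational(1, 2))), -1)) = Mul(Rational(1, 6269), Pow(Add(Mul(Mul(Rational(1, 3), Pow(9, -1), 5), Add(-4, Pow(4, 2))), Pow(14, Rational(1, 2))), -1)) = Mul(Rational(1, 6269), Pow(Add(Mul(Mul(Rational(1, 3), Rational(1, 9), 5), Add(-4, 16)), Pow(14, Rational(1, 2))), -1)) = Mul(Rational(1, 6269), Pow(Add(Mul(Rational(5, 27), 12), Pow(14, Rational(1, 2))), -1)) = Mul(Rational(1, 6269), Pow(Add(Rational(20, 9), Pow(14, Rational(1, 2))), -1))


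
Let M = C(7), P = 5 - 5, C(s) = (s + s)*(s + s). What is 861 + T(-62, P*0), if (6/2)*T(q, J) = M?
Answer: 2779/3 ≈ 926.33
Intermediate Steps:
C(s) = 4*s² (C(s) = (2*s)*(2*s) = 4*s²)
P = 0
M = 196 (M = 4*7² = 4*49 = 196)
T(q, J) = 196/3 (T(q, J) = (⅓)*196 = 196/3)
861 + T(-62, P*0) = 861 + 196/3 = 2779/3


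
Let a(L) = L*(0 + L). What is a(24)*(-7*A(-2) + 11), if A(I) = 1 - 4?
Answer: 18432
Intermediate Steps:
A(I) = -3
a(L) = L² (a(L) = L*L = L²)
a(24)*(-7*A(-2) + 11) = 24²*(-7*(-3) + 11) = 576*(21 + 11) = 576*32 = 18432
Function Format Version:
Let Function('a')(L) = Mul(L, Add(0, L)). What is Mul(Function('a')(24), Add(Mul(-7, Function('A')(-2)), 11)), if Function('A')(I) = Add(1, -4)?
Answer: 18432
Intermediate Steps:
Function('A')(I) = -3
Function('a')(L) = Pow(L, 2) (Function('a')(L) = Mul(L, L) = Pow(L, 2))
Mul(Function('a')(24), Add(Mul(-7, Function('A')(-2)), 11)) = Mul(Pow(24, 2), Add(Mul(-7, -3), 11)) = Mul(576, Add(21, 11)) = Mul(576, 32) = 18432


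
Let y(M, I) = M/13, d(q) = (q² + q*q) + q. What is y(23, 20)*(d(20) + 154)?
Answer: 22402/13 ≈ 1723.2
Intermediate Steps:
d(q) = q + 2*q² (d(q) = (q² + q²) + q = 2*q² + q = q + 2*q²)
y(M, I) = M/13 (y(M, I) = M*(1/13) = M/13)
y(23, 20)*(d(20) + 154) = ((1/13)*23)*(20*(1 + 2*20) + 154) = 23*(20*(1 + 40) + 154)/13 = 23*(20*41 + 154)/13 = 23*(820 + 154)/13 = (23/13)*974 = 22402/13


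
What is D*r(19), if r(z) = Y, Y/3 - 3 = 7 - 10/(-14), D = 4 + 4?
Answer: 1800/7 ≈ 257.14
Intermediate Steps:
D = 8
Y = 225/7 (Y = 9 + 3*(7 - 10/(-14)) = 9 + 3*(7 - 10*(-1)/14) = 9 + 3*(7 - 1*(-5/7)) = 9 + 3*(7 + 5/7) = 9 + 3*(54/7) = 9 + 162/7 = 225/7 ≈ 32.143)
r(z) = 225/7
D*r(19) = 8*(225/7) = 1800/7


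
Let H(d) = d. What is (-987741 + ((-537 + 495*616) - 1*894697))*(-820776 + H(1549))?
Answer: 1292785263485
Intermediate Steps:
(-987741 + ((-537 + 495*616) - 1*894697))*(-820776 + H(1549)) = (-987741 + ((-537 + 495*616) - 1*894697))*(-820776 + 1549) = (-987741 + ((-537 + 304920) - 894697))*(-819227) = (-987741 + (304383 - 894697))*(-819227) = (-987741 - 590314)*(-819227) = -1578055*(-819227) = 1292785263485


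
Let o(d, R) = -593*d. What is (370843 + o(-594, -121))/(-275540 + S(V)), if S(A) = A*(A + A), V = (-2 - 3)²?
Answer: -144617/54858 ≈ -2.6362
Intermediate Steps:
V = 25 (V = (-5)² = 25)
S(A) = 2*A² (S(A) = A*(2*A) = 2*A²)
(370843 + o(-594, -121))/(-275540 + S(V)) = (370843 - 593*(-594))/(-275540 + 2*25²) = (370843 + 352242)/(-275540 + 2*625) = 723085/(-275540 + 1250) = 723085/(-274290) = 723085*(-1/274290) = -144617/54858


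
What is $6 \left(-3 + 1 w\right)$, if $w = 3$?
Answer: $0$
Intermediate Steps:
$6 \left(-3 + 1 w\right) = 6 \left(-3 + 1 \cdot 3\right) = 6 \left(-3 + 3\right) = 6 \cdot 0 = 0$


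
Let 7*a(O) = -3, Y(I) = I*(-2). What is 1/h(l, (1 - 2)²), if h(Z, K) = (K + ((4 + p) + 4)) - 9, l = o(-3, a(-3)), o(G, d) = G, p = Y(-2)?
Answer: ¼ ≈ 0.25000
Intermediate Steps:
Y(I) = -2*I
a(O) = -3/7 (a(O) = (⅐)*(-3) = -3/7)
p = 4 (p = -2*(-2) = 4)
l = -3
h(Z, K) = 3 + K (h(Z, K) = (K + ((4 + 4) + 4)) - 9 = (K + (8 + 4)) - 9 = (K + 12) - 9 = (12 + K) - 9 = 3 + K)
1/h(l, (1 - 2)²) = 1/(3 + (1 - 2)²) = 1/(3 + (-1)²) = 1/(3 + 1) = 1/4 = ¼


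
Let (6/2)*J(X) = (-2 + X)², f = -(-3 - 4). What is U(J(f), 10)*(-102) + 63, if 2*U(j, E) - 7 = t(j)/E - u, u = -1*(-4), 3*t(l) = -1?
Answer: -883/10 ≈ -88.300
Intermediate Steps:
f = 7 (f = -1*(-7) = 7)
t(l) = -⅓ (t(l) = (⅓)*(-1) = -⅓)
u = 4
J(X) = (-2 + X)²/3
U(j, E) = 3/2 - 1/(6*E) (U(j, E) = 7/2 + (-1/(3*E) - 1*4)/2 = 7/2 + (-1/(3*E) - 4)/2 = 7/2 + (-4 - 1/(3*E))/2 = 7/2 + (-2 - 1/(6*E)) = 3/2 - 1/(6*E))
U(J(f), 10)*(-102) + 63 = ((⅙)*(-1 + 9*10)/10)*(-102) + 63 = ((⅙)*(⅒)*(-1 + 90))*(-102) + 63 = ((⅙)*(⅒)*89)*(-102) + 63 = (89/60)*(-102) + 63 = -1513/10 + 63 = -883/10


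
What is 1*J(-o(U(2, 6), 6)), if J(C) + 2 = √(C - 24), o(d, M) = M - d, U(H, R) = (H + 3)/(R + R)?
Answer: -2 + I*√1065/6 ≈ -2.0 + 5.4391*I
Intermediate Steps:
U(H, R) = (3 + H)/(2*R) (U(H, R) = (3 + H)/((2*R)) = (3 + H)*(1/(2*R)) = (3 + H)/(2*R))
J(C) = -2 + √(-24 + C) (J(C) = -2 + √(C - 24) = -2 + √(-24 + C))
1*J(-o(U(2, 6), 6)) = 1*(-2 + √(-24 - (6 - (3 + 2)/(2*6)))) = 1*(-2 + √(-24 - (6 - 5/(2*6)))) = 1*(-2 + √(-24 - (6 - 1*5/12))) = 1*(-2 + √(-24 - (6 - 5/12))) = 1*(-2 + √(-24 - 1*67/12)) = 1*(-2 + √(-24 - 67/12)) = 1*(-2 + √(-355/12)) = 1*(-2 + I*√1065/6) = -2 + I*√1065/6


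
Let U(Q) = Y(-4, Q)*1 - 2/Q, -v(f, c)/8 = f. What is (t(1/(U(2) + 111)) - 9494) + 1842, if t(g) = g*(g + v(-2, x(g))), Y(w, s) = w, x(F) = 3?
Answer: -85976175/11236 ≈ -7651.9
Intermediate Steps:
v(f, c) = -8*f
U(Q) = -4 - 2/Q (U(Q) = -4*1 - 2/Q = -4 - 2/Q)
t(g) = g*(16 + g) (t(g) = g*(g - 8*(-2)) = g*(g + 16) = g*(16 + g))
(t(1/(U(2) + 111)) - 9494) + 1842 = ((16 + 1/((-4 - 2/2) + 111))/((-4 - 2/2) + 111) - 9494) + 1842 = ((16 + 1/((-4 - 2*½) + 111))/((-4 - 2*½) + 111) - 9494) + 1842 = ((16 + 1/((-4 - 1) + 111))/((-4 - 1) + 111) - 9494) + 1842 = ((16 + 1/(-5 + 111))/(-5 + 111) - 9494) + 1842 = ((16 + 1/106)/106 - 9494) + 1842 = ((1/106)*(1697/106) - 9494) + 1842 = (1697/11236 - 9494) + 1842 = -106672887/11236 + 1842 = -85976175/11236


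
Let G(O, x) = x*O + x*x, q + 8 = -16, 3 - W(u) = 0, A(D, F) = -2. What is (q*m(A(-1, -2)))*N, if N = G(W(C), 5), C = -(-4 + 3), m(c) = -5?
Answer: 4800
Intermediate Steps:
C = 1 (C = -1*(-1) = 1)
W(u) = 3 (W(u) = 3 - 1*0 = 3 + 0 = 3)
q = -24 (q = -8 - 16 = -24)
G(O, x) = x² + O*x (G(O, x) = O*x + x² = x² + O*x)
N = 40 (N = 5*(3 + 5) = 5*8 = 40)
(q*m(A(-1, -2)))*N = -24*(-5)*40 = 120*40 = 4800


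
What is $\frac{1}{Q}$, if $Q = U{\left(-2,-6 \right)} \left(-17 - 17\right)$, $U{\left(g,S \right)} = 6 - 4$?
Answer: $- \frac{1}{68} \approx -0.014706$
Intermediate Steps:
$U{\left(g,S \right)} = 2$ ($U{\left(g,S \right)} = 6 - 4 = 2$)
$Q = -68$ ($Q = 2 \left(-17 - 17\right) = 2 \left(-34\right) = -68$)
$\frac{1}{Q} = \frac{1}{-68} = - \frac{1}{68}$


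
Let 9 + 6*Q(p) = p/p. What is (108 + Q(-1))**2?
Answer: 102400/9 ≈ 11378.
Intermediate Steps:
Q(p) = -4/3 (Q(p) = -3/2 + (p/p)/6 = -3/2 + (1/6)*1 = -3/2 + 1/6 = -4/3)
(108 + Q(-1))**2 = (108 - 4/3)**2 = (320/3)**2 = 102400/9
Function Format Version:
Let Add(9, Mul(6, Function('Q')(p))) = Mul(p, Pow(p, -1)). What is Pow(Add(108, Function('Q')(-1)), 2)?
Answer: Rational(102400, 9) ≈ 11378.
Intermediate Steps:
Function('Q')(p) = Rational(-4, 3) (Function('Q')(p) = Add(Rational(-3, 2), Mul(Rational(1, 6), Mul(p, Pow(p, -1)))) = Add(Rational(-3, 2), Mul(Rational(1, 6), 1)) = Add(Rational(-3, 2), Rational(1, 6)) = Rational(-4, 3))
Pow(Add(108, Function('Q')(-1)), 2) = Pow(Add(108, Rational(-4, 3)), 2) = Pow(Rational(320, 3), 2) = Rational(102400, 9)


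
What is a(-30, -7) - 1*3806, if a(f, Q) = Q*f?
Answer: -3596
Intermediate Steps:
a(-30, -7) - 1*3806 = -7*(-30) - 1*3806 = 210 - 3806 = -3596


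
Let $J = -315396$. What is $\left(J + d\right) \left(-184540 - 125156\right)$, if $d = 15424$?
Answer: $92900128512$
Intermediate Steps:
$\left(J + d\right) \left(-184540 - 125156\right) = \left(-315396 + 15424\right) \left(-184540 - 125156\right) = \left(-299972\right) \left(-309696\right) = 92900128512$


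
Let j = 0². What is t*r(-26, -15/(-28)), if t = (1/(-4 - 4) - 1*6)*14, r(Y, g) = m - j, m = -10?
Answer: 1715/2 ≈ 857.50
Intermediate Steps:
j = 0
r(Y, g) = -10 (r(Y, g) = -10 - 1*0 = -10 + 0 = -10)
t = -343/4 (t = (1/(-8) - 6)*14 = (-⅛ - 6)*14 = -49/8*14 = -343/4 ≈ -85.750)
t*r(-26, -15/(-28)) = -343/4*(-10) = 1715/2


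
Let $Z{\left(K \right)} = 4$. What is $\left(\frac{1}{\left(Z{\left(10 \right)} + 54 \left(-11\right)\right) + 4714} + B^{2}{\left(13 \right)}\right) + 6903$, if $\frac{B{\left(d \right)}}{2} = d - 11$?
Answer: $\frac{28533957}{4124} \approx 6919.0$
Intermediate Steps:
$B{\left(d \right)} = -22 + 2 d$ ($B{\left(d \right)} = 2 \left(d - 11\right) = 2 \left(-11 + d\right) = -22 + 2 d$)
$\left(\frac{1}{\left(Z{\left(10 \right)} + 54 \left(-11\right)\right) + 4714} + B^{2}{\left(13 \right)}\right) + 6903 = \left(\frac{1}{\left(4 + 54 \left(-11\right)\right) + 4714} + \left(-22 + 2 \cdot 13\right)^{2}\right) + 6903 = \left(\frac{1}{\left(4 - 594\right) + 4714} + \left(-22 + 26\right)^{2}\right) + 6903 = \left(\frac{1}{-590 + 4714} + 4^{2}\right) + 6903 = \left(\frac{1}{4124} + 16\right) + 6903 = \frac{65985}{4124} + 6903 = \frac{28533957}{4124}$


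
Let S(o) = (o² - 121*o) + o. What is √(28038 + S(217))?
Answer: √49087 ≈ 221.56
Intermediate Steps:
S(o) = o² - 120*o
√(28038 + S(217)) = √(28038 + 217*(-120 + 217)) = √(28038 + 217*97) = √(28038 + 21049) = √49087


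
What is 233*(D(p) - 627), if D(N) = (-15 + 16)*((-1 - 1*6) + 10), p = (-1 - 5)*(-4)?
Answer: -145392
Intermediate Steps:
p = 24 (p = -6*(-4) = 24)
D(N) = 3 (D(N) = 1*((-1 - 6) + 10) = 1*(-7 + 10) = 1*3 = 3)
233*(D(p) - 627) = 233*(3 - 627) = 233*(-624) = -145392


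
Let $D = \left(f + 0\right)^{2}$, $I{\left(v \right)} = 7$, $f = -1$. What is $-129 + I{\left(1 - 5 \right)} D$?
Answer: $-122$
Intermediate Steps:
$D = 1$ ($D = \left(-1 + 0\right)^{2} = \left(-1\right)^{2} = 1$)
$-129 + I{\left(1 - 5 \right)} D = -129 + 7 \cdot 1 = -129 + 7 = -122$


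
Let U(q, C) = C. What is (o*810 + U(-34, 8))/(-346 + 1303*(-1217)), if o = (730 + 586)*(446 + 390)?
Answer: -891142568/1586097 ≈ -561.85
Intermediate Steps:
o = 1100176 (o = 1316*836 = 1100176)
(o*810 + U(-34, 8))/(-346 + 1303*(-1217)) = (1100176*810 + 8)/(-346 + 1303*(-1217)) = (891142560 + 8)/(-346 - 1585751) = 891142568/(-1586097) = 891142568*(-1/1586097) = -891142568/1586097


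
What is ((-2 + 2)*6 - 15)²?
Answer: 225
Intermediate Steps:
((-2 + 2)*6 - 15)² = (0*6 - 15)² = (0 - 15)² = (-15)² = 225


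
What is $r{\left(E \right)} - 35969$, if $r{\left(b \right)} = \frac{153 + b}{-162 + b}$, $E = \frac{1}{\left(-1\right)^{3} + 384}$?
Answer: $- \frac{446351041}{12409} \approx -35970.0$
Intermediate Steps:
$E = \frac{1}{383}$ ($E = \frac{1}{-1 + 384} = \frac{1}{383} \approx 0.002611$)
$r{\left(b \right)} = \frac{153 + b}{-162 + b}$
$r{\left(E \right)} - 35969 = \frac{153 + \frac{1}{383}}{-162 + \frac{1}{383}} - 35969 = \frac{1}{- \frac{62045}{383}} \cdot \frac{58600}{383} - 35969 = \left(- \frac{383}{62045}\right) \frac{58600}{383} - 35969 = - \frac{11720}{12409} - 35969 = - \frac{446351041}{12409}$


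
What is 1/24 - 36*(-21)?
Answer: 18145/24 ≈ 756.04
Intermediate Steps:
1/24 - 36*(-21) = 1/24 + 756 = 18145/24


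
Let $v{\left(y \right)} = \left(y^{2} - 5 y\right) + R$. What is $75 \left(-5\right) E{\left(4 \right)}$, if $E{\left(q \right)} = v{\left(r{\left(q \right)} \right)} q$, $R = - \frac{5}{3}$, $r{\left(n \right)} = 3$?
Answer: $11500$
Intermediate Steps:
$R = - \frac{5}{3}$ ($R = \left(-5\right) \frac{1}{3} = - \frac{5}{3} \approx -1.6667$)
$v{\left(y \right)} = - \frac{5}{3} + y^{2} - 5 y$ ($v{\left(y \right)} = \left(y^{2} - 5 y\right) - \frac{5}{3} = - \frac{5}{3} + y^{2} - 5 y$)
$E{\left(q \right)} = - \frac{23 q}{3}$ ($E{\left(q \right)} = \left(- \frac{5}{3} + 3^{2} - 15\right) q = \left(- \frac{5}{3} + 9 - 15\right) q = - \frac{23 q}{3}$)
$75 \left(-5\right) E{\left(4 \right)} = 75 \left(-5\right) \left(\left(- \frac{23}{3}\right) 4\right) = \left(-375\right) \left(- \frac{92}{3}\right) = 11500$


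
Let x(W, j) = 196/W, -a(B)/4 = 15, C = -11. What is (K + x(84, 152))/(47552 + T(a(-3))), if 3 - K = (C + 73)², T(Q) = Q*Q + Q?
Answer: -2879/38319 ≈ -0.075132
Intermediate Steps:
a(B) = -60 (a(B) = -4*15 = -60)
T(Q) = Q + Q² (T(Q) = Q² + Q = Q + Q²)
K = -3841 (K = 3 - (-11 + 73)² = 3 - 1*62² = 3 - 1*3844 = 3 - 3844 = -3841)
(K + x(84, 152))/(47552 + T(a(-3))) = (-3841 + 196/84)/(47552 - 60*(1 - 60)) = (-3841 + 196*(1/84))/(47552 - 60*(-59)) = (-3841 + 7/3)/(47552 + 3540) = -11516/3/51092 = -11516/3*1/51092 = -2879/38319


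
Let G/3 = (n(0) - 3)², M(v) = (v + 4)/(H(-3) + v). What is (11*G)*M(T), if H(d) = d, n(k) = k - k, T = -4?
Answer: 0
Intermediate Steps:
n(k) = 0
M(v) = (4 + v)/(-3 + v) (M(v) = (v + 4)/(-3 + v) = (4 + v)/(-3 + v))
G = 27 (G = 3*(0 - 3)² = 3*(-3)² = 3*9 = 27)
(11*G)*M(T) = (11*27)*((4 - 4)/(-3 - 4)) = 297*(0/(-7)) = 297*(-⅐*0) = 297*0 = 0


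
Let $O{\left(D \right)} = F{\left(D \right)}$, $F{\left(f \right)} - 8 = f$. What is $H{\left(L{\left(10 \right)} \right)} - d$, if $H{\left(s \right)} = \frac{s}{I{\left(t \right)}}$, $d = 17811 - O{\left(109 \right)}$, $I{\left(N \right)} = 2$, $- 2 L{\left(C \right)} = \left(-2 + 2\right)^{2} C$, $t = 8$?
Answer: $-17694$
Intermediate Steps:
$F{\left(f \right)} = 8 + f$
$O{\left(D \right)} = 8 + D$
$L{\left(C \right)} = 0$ ($L{\left(C \right)} = - \frac{\left(-2 + 2\right)^{2} C}{2} = - \frac{0^{2} C}{2} = - \frac{0 C}{2} = \left(- \frac{1}{2}\right) 0 = 0$)
$d = 17694$ ($d = 17811 - \left(8 + 109\right) = 17811 - 117 = 17694$)
$H{\left(s \right)} = \frac{s}{2}$
$H{\left(L{\left(10 \right)} \right)} - d = \frac{1}{2} \cdot 0 - 17694 = 0 - 17694 = -17694$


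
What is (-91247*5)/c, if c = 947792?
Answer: -456235/947792 ≈ -0.48137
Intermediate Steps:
(-91247*5)/c = -91247*5/947792 = -456235*1/947792 = -456235/947792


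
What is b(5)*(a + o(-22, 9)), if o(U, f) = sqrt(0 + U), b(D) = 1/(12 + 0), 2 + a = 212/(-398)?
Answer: -42/199 + I*sqrt(22)/12 ≈ -0.21106 + 0.39087*I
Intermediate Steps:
a = -504/199 (a = -2 + 212/(-398) = -2 + 212*(-1/398) = -2 - 106/199 = -504/199 ≈ -2.5327)
b(D) = 1/12
o(U, f) = sqrt(U)
b(5)*(a + o(-22, 9)) = (-504/199 + sqrt(-22))/12 = (-504/199 + I*sqrt(22))/12 = -42/199 + I*sqrt(22)/12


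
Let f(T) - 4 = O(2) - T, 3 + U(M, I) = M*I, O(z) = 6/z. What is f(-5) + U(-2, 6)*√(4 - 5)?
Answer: 12 - 15*I ≈ 12.0 - 15.0*I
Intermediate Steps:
U(M, I) = -3 + I*M (U(M, I) = -3 + M*I = -3 + I*M)
f(T) = 7 - T (f(T) = 4 + (6/2 - T) = 4 + (6*(½) - T) = 4 + (3 - T) = 7 - T)
f(-5) + U(-2, 6)*√(4 - 5) = (7 - 1*(-5)) + (-3 + 6*(-2))*√(4 - 5) = (7 + 5) + (-3 - 12)*√(-1) = 12 - 15*I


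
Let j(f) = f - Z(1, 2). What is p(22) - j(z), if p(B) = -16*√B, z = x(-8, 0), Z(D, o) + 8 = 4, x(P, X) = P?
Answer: 4 - 16*√22 ≈ -71.047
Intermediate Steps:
Z(D, o) = -4 (Z(D, o) = -8 + 4 = -4)
z = -8
j(f) = 4 + f (j(f) = f - 1*(-4) = f + 4 = 4 + f)
p(22) - j(z) = -16*√22 - (4 - 8) = -16*√22 - 1*(-4) = -16*√22 + 4 = 4 - 16*√22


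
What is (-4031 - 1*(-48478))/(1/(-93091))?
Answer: -4137615677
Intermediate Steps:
(-4031 - 1*(-48478))/(1/(-93091)) = (-4031 + 48478)/(-1/93091) = 44447*(-93091) = -4137615677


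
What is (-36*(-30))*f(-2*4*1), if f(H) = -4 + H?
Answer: -12960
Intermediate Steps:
(-36*(-30))*f(-2*4*1) = (-36*(-30))*(-4 - 2*4*1) = 1080*(-4 - 8*1) = 1080*(-4 - 8) = 1080*(-12) = -12960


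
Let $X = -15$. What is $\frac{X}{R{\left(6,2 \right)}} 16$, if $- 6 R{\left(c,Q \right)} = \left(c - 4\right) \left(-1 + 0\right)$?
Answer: $-720$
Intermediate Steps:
$R{\left(c,Q \right)} = - \frac{2}{3} + \frac{c}{6}$ ($R{\left(c,Q \right)} = - \frac{\left(c - 4\right) \left(-1 + 0\right)}{6} = - \frac{\left(-4 + c\right) \left(-1\right)}{6} = - \frac{4 - c}{6} = - \frac{2}{3} + \frac{c}{6}$)
$\frac{X}{R{\left(6,2 \right)}} 16 = - \frac{15}{- \frac{2}{3} + \frac{1}{6} \cdot 6} \cdot 16 = - \frac{15}{- \frac{2}{3} + 1} \cdot 16 = - 15 \frac{1}{\frac{1}{3}} \cdot 16 = \left(-15\right) 3 \cdot 16 = \left(-45\right) 16 = -720$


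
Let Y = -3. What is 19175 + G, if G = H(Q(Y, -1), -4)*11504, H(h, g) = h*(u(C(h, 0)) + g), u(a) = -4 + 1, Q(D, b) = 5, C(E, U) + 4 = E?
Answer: -383465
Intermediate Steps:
C(E, U) = -4 + E
u(a) = -3
H(h, g) = h*(-3 + g)
G = -402640 (G = (5*(-3 - 4))*11504 = (5*(-7))*11504 = -35*11504 = -402640)
19175 + G = 19175 - 402640 = -383465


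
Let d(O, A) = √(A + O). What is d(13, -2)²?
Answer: 11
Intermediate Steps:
d(13, -2)² = (√(-2 + 13))² = (√11)² = 11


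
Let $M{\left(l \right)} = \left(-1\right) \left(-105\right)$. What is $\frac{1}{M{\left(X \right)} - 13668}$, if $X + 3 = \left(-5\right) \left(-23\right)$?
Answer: $- \frac{1}{13563} \approx -7.373 \cdot 10^{-5}$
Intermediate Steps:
$X = 112$ ($X = -3 - -115 = -3 + 115 = 112$)
$M{\left(l \right)} = 105$
$\frac{1}{M{\left(X \right)} - 13668} = \frac{1}{105 - 13668} = \frac{1}{-13563} = - \frac{1}{13563}$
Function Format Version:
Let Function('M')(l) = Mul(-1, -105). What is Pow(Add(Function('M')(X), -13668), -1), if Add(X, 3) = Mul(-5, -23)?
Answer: Rational(-1, 13563) ≈ -7.3730e-5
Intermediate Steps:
X = 112 (X = Add(-3, Mul(-5, -23)) = Add(-3, 115) = 112)
Function('M')(l) = 105
Pow(Add(Function('M')(X), -13668), -1) = Pow(Add(105, -13668), -1) = Pow(-13563, -1) = Rational(-1, 13563)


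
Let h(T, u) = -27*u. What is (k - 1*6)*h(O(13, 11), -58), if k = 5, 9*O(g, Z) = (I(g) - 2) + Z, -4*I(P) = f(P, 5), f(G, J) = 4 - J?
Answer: -1566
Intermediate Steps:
I(P) = ¼ (I(P) = -(4 - 1*5)/4 = -(4 - 5)/4 = -¼*(-1) = ¼)
O(g, Z) = -7/36 + Z/9 (O(g, Z) = ((¼ - 2) + Z)/9 = (-7/4 + Z)/9 = -7/36 + Z/9)
(k - 1*6)*h(O(13, 11), -58) = (5 - 1*6)*(-27*(-58)) = (5 - 6)*1566 = -1*1566 = -1566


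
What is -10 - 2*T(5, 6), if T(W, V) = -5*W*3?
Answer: 140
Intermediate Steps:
T(W, V) = -15*W
-10 - 2*T(5, 6) = -10 - (-30)*5 = -10 - 2*(-75) = -10 + 150 = 140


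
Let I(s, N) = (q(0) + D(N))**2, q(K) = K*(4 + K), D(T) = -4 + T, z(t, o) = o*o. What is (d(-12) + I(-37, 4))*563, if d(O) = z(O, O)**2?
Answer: 11674368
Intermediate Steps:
z(t, o) = o**2
d(O) = O**4 (d(O) = (O**2)**2 = O**4)
I(s, N) = (-4 + N)**2 (I(s, N) = (0*(4 + 0) + (-4 + N))**2 = (0*4 + (-4 + N))**2 = (0 + (-4 + N))**2 = (-4 + N)**2)
(d(-12) + I(-37, 4))*563 = ((-12)**4 + (-4 + 4)**2)*563 = (20736 + 0**2)*563 = (20736 + 0)*563 = 20736*563 = 11674368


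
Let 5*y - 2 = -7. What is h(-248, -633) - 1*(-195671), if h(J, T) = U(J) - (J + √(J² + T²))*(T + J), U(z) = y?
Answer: -22818 + 881*√462193 ≈ 5.7613e+5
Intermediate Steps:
y = -1 (y = ⅖ + (⅕)*(-7) = ⅖ - 7/5 = -1)
U(z) = -1
h(J, T) = -1 - (J + T)*(J + √(J² + T²)) (h(J, T) = -1 - (J + √(J² + T²))*(T + J) = -1 - (J + √(J² + T²))*(J + T) = -1 - (J + T)*(J + √(J² + T²)))
h(-248, -633) - 1*(-195671) = (-1 - 1*(-248)² - 1*(-248)*(-633) - 1*(-248)*√((-248)² + (-633)²) - 1*(-633)*√((-248)² + (-633)²)) - 1*(-195671) = (-1 - 1*61504 - 156984 - 1*(-248)*√(61504 + 400689) - 1*(-633)*√(61504 + 400689)) + 195671 = (-1 - 61504 - 156984 - 1*(-248)*√462193 - 1*(-633)*√462193) + 195671 = (-1 - 61504 - 156984 + 248*√462193 + 633*√462193) + 195671 = (-218489 + 881*√462193) + 195671 = -22818 + 881*√462193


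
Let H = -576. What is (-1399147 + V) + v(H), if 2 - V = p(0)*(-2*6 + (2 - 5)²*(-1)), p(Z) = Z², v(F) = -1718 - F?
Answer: -1400287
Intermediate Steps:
V = 2 (V = 2 - 0²*(-2*6 + (2 - 5)²*(-1)) = 2 - 0*(-12 + (-3)²*(-1)) = 2 - 0*(-12 + 9*(-1)) = 2 - 0*(-12 - 9) = 2 - 0*(-21) = 2 - 1*0 = 2 + 0 = 2)
(-1399147 + V) + v(H) = (-1399147 + 2) + (-1718 - 1*(-576)) = -1399145 + (-1718 + 576) = -1399145 - 1142 = -1400287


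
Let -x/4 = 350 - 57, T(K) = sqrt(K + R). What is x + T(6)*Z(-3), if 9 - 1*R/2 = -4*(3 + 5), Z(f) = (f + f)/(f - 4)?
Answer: -1172 + 12*sqrt(22)/7 ≈ -1164.0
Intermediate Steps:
Z(f) = 2*f/(-4 + f) (Z(f) = (2*f)/(-4 + f) = 2*f/(-4 + f))
R = 82 (R = 18 - (-8)*(3 + 5) = 18 - (-8)*8 = 18 - 2*(-32) = 18 + 64 = 82)
T(K) = sqrt(82 + K) (T(K) = sqrt(K + 82) = sqrt(82 + K))
x = -1172 (x = -4*(350 - 57) = -4*293 = -1172)
x + T(6)*Z(-3) = -1172 + sqrt(82 + 6)*(2*(-3)/(-4 - 3)) = -1172 + sqrt(88)*(2*(-3)/(-7)) = -1172 + (2*sqrt(22))*(2*(-3)*(-1/7)) = -1172 + (2*sqrt(22))*(6/7) = -1172 + 12*sqrt(22)/7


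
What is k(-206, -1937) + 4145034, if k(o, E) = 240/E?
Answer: 8028930618/1937 ≈ 4.1450e+6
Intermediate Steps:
k(-206, -1937) + 4145034 = 240/(-1937) + 4145034 = 240*(-1/1937) + 4145034 = -240/1937 + 4145034 = 8028930618/1937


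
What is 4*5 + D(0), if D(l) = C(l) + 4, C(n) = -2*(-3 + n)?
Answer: 30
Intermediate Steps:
C(n) = 6 - 2*n
D(l) = 10 - 2*l (D(l) = (6 - 2*l) + 4 = 10 - 2*l)
4*5 + D(0) = 4*5 + (10 - 2*0) = 20 + (10 + 0) = 20 + 10 = 30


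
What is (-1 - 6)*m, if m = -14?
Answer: 98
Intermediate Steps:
(-1 - 6)*m = (-1 - 6)*(-14) = -7*(-14) = 98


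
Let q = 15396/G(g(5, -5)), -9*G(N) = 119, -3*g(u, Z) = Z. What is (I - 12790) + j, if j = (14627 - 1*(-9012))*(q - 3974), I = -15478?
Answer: -2065414746/17 ≈ -1.2150e+8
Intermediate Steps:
g(u, Z) = -Z/3
G(N) = -119/9 (G(N) = -⅑*119 = -119/9)
q = -138564/119 (q = 15396/(-119/9) = 15396*(-9/119) = -138564/119 ≈ -1164.4)
j = -2064934190/17 (j = (14627 - 1*(-9012))*(-138564/119 - 3974) = (14627 + 9012)*(-611470/119) = 23639*(-611470/119) = -2064934190/17 ≈ -1.2147e+8)
(I - 12790) + j = (-15478 - 12790) - 2064934190/17 = -28268 - 2064934190/17 = -2065414746/17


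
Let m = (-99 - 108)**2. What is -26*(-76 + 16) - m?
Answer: -41289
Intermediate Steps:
m = 42849 (m = (-207)**2 = 42849)
-26*(-76 + 16) - m = -26*(-76 + 16) - 1*42849 = -26*(-60) - 42849 = 1560 - 42849 = -41289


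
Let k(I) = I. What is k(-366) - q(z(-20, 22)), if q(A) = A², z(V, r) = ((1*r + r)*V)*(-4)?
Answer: -12390766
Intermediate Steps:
z(V, r) = -8*V*r (z(V, r) = ((r + r)*V)*(-4) = ((2*r)*V)*(-4) = (2*V*r)*(-4) = -8*V*r)
k(-366) - q(z(-20, 22)) = -366 - (-8*(-20)*22)² = -366 - 1*3520² = -366 - 1*12390400 = -366 - 12390400 = -12390766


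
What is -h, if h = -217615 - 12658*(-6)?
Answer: 141667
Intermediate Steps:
h = -141667 (h = -217615 + 75948 = -141667)
-h = -1*(-141667) = 141667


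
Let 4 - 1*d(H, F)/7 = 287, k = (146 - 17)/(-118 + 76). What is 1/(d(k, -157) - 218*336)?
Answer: -1/75229 ≈ -1.3293e-5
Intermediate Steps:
k = -43/14 (k = 129/(-42) = 129*(-1/42) = -43/14 ≈ -3.0714)
d(H, F) = -1981 (d(H, F) = 28 - 7*287 = 28 - 2009 = -1981)
1/(d(k, -157) - 218*336) = 1/(-1981 - 218*336) = 1/(-1981 - 73248) = 1/(-75229) = -1/75229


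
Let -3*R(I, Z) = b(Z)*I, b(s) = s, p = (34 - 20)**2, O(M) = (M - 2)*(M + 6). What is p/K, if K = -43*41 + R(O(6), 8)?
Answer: -196/1891 ≈ -0.10365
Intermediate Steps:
O(M) = (-2 + M)*(6 + M)
p = 196 (p = 14**2 = 196)
R(I, Z) = -I*Z/3 (R(I, Z) = -Z*I/3 = -I*Z/3)
K = -1891 (K = -43*41 - 1/3*(-12 + 6**2 + 4*6)*8 = -1763 - 1/3*(-12 + 36 + 24)*8 = -1763 - 1/3*48*8 = -1763 - 128 = -1891)
p/K = 196/(-1891) = 196*(-1/1891) = -196/1891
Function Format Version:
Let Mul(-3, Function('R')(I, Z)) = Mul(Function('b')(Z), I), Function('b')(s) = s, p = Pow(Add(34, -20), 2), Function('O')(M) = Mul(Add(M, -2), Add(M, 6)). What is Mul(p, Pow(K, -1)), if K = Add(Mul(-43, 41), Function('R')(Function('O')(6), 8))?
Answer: Rational(-196, 1891) ≈ -0.10365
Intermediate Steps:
Function('O')(M) = Mul(Add(-2, M), Add(6, M))
p = 196 (p = Pow(14, 2) = 196)
Function('R')(I, Z) = Mul(Rational(-1, 3), I, Z) (Function('R')(I, Z) = Mul(Rational(-1, 3), Mul(Z, I)) = Mul(Rational(-1, 3), Mul(I, Z)) = Mul(Rational(-1, 3), I, Z))
K = -1891 (K = Add(Mul(-43, 41), Mul(Rational(-1, 3), Add(-12, Pow(6, 2), Mul(4, 6)), 8)) = Add(-1763, Mul(Rational(-1, 3), Add(-12, 36, 24), 8)) = Add(-1763, Mul(Rational(-1, 3), 48, 8)) = Add(-1763, -128) = -1891)
Mul(p, Pow(K, -1)) = Mul(196, Pow(-1891, -1)) = Mul(196, Rational(-1, 1891)) = Rational(-196, 1891)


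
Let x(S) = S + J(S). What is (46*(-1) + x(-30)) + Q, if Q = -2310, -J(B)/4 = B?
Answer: -2266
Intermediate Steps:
J(B) = -4*B
x(S) = -3*S (x(S) = S - 4*S = -3*S)
(46*(-1) + x(-30)) + Q = (46*(-1) - 3*(-30)) - 2310 = (-46 + 90) - 2310 = 44 - 2310 = -2266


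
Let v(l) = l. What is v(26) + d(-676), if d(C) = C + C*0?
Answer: -650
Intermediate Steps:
d(C) = C (d(C) = C + 0 = C)
v(26) + d(-676) = 26 - 676 = -650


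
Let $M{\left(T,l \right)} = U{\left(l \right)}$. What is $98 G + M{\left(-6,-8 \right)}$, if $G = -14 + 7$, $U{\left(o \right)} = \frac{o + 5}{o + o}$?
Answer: $- \frac{10973}{16} \approx -685.81$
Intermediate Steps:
$U{\left(o \right)} = \frac{5 + o}{2 o}$
$M{\left(T,l \right)} = \frac{5 + l}{2 l}$
$G = -7$
$98 G + M{\left(-6,-8 \right)} = 98 \left(-7\right) + \frac{5 - 8}{2 \left(-8\right)} = -686 + \frac{1}{2} \left(- \frac{1}{8}\right) \left(-3\right) = -686 + \frac{3}{16} = - \frac{10973}{16}$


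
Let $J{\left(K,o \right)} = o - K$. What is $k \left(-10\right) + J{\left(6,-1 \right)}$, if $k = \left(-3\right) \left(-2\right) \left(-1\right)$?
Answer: $53$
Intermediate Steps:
$k = -6$ ($k = 6 \left(-1\right) = -6$)
$k \left(-10\right) + J{\left(6,-1 \right)} = \left(-6\right) \left(-10\right) - 7 = 60 - 7 = 53$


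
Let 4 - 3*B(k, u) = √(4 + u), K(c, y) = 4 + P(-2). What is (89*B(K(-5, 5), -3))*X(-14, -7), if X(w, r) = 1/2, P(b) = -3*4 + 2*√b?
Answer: 89/2 ≈ 44.500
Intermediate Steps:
P(b) = -12 + 2*√b
X(w, r) = ½
K(c, y) = -8 + 2*I*√2 (K(c, y) = 4 + (-12 + 2*√(-2)) = 4 + (-12 + 2*(I*√2)) = 4 + (-12 + 2*I*√2) = -8 + 2*I*√2)
B(k, u) = 4/3 - √(4 + u)/3
(89*B(K(-5, 5), -3))*X(-14, -7) = (89*(4/3 - √(4 - 3)/3))*(½) = (89*(4/3 - √1/3))*(½) = (89*(4/3 - ⅓*1))*(½) = (89*(4/3 - ⅓))*(½) = (89*1)*(½) = 89*(½) = 89/2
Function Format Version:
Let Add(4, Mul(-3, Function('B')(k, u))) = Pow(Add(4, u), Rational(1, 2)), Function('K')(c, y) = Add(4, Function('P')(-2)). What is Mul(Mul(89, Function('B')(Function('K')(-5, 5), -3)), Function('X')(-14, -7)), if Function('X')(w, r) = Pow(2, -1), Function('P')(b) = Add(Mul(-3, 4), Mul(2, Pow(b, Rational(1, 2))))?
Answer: Rational(89, 2) ≈ 44.500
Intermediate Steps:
Function('P')(b) = Add(-12, Mul(2, Pow(b, Rational(1, 2))))
Function('X')(w, r) = Rational(1, 2)
Function('K')(c, y) = Add(-8, Mul(2, I, Pow(2, Rational(1, 2)))) (Function('K')(c, y) = Add(4, Add(-12, Mul(2, Pow(-2, Rational(1, 2))))) = Add(4, Add(-12, Mul(2, Mul(I, Pow(2, Rational(1, 2)))))) = Add(4, Add(-12, Mul(2, I, Pow(2, Rational(1, 2))))) = Add(-8, Mul(2, I, Pow(2, Rational(1, 2)))))
Function('B')(k, u) = Add(Rational(4, 3), Mul(Rational(-1, 3), Pow(Add(4, u), Rational(1, 2))))
Mul(Mul(89, Function('B')(Function('K')(-5, 5), -3)), Function('X')(-14, -7)) = Mul(Mul(89, Add(Rational(4, 3), Mul(Rational(-1, 3), Pow(Add(4, -3), Rational(1, 2))))), Rational(1, 2)) = Mul(Mul(89, Add(Rational(4, 3), Mul(Rational(-1, 3), Pow(1, Rational(1, 2))))), Rational(1, 2)) = Mul(Mul(89, Add(Rational(4, 3), Mul(Rational(-1, 3), 1))), Rational(1, 2)) = Mul(Mul(89, Add(Rational(4, 3), Rational(-1, 3))), Rational(1, 2)) = Mul(Mul(89, 1), Rational(1, 2)) = Mul(89, Rational(1, 2)) = Rational(89, 2)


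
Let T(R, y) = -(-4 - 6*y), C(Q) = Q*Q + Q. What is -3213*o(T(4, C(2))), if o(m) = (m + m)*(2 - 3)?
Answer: 257040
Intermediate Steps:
C(Q) = Q + Q² (C(Q) = Q² + Q = Q + Q²)
T(R, y) = 4 + 6*y (T(R, y) = -(-4 - 6*y) = -2*(-2 - 3*y) = 4 + 6*y)
o(m) = -2*m (o(m) = (2*m)*(-1) = -2*m)
-3213*o(T(4, C(2))) = -(-6426)*(4 + 6*(2*(1 + 2))) = -(-6426)*(4 + 6*(2*3)) = -(-6426)*(4 + 6*6) = -(-6426)*(4 + 36) = -(-6426)*40 = -3213*(-80) = 257040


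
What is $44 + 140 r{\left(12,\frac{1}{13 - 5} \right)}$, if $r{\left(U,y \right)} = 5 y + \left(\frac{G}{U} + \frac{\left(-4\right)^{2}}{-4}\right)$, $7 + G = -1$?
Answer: $- \frac{3131}{6} \approx -521.83$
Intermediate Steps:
$G = -8$ ($G = -7 - 1 = -8$)
$r{\left(U,y \right)} = -4 - \frac{8}{U} + 5 y$ ($r{\left(U,y \right)} = 5 y + \left(- \frac{8}{U} + \frac{\left(-4\right)^{2}}{-4}\right) = 5 y + \left(- \frac{8}{U} + 16 \left(- \frac{1}{4}\right)\right) = 5 y - \left(4 + \frac{8}{U}\right) = -4 - \frac{8}{U} + 5 y$)
$44 + 140 r{\left(12,\frac{1}{13 - 5} \right)} = 44 + 140 \left(-4 - \frac{8}{12} + \frac{5}{13 - 5}\right) = 44 + 140 \left(-4 - \frac{2}{3} + \frac{5}{8}\right) = 44 + 140 \left(- \frac{97}{24}\right) = 44 - \frac{3395}{6} = - \frac{3131}{6}$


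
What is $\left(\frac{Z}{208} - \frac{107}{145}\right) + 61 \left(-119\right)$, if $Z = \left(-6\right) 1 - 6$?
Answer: $- \frac{54738859}{7540} \approx -7259.8$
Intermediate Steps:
$Z = -12$ ($Z = -6 - 6 = -12$)
$\left(\frac{Z}{208} - \frac{107}{145}\right) + 61 \left(-119\right) = \left(- \frac{12}{208} - \frac{107}{145}\right) + 61 \left(-119\right) = \left(\left(-12\right) \frac{1}{208} - \frac{107}{145}\right) - 7259 = \left(- \frac{3}{52} - \frac{107}{145}\right) - 7259 = - \frac{5999}{7540} - 7259 = - \frac{54738859}{7540}$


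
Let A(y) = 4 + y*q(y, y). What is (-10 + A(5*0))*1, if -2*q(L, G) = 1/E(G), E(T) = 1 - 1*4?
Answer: -6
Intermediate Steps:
E(T) = -3 (E(T) = 1 - 4 = -3)
q(L, G) = ⅙ (q(L, G) = -½/(-3) = -½*(-⅓) = ⅙)
A(y) = 4 + y/6 (A(y) = 4 + y*(⅙) = 4 + y/6)
(-10 + A(5*0))*1 = (-10 + (4 + (5*0)/6))*1 = (-10 + (4 + (⅙)*0))*1 = (-10 + (4 + 0))*1 = (-10 + 4)*1 = -6*1 = -6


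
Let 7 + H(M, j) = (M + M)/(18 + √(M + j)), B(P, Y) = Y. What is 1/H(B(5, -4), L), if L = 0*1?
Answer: -305/2269 - 2*I/2269 ≈ -0.13442 - 0.00088145*I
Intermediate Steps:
L = 0
H(M, j) = -7 + 2*M/(18 + √(M + j)) (H(M, j) = -7 + (M + M)/(18 + √(M + j)) = -7 + (2*M)/(18 + √(M + j)) = -7 + 2*M/(18 + √(M + j)))
1/H(B(5, -4), L) = 1/((-126 - 7*√(-4 + 0) + 2*(-4))/(18 + √(-4 + 0))) = 1/((-126 - 14*I - 8)/(18 + √(-4))) = 1/((-126 - 14*I - 8)/(18 + 2*I)) = 1/(((18 - 2*I)/328)*(-126 - 14*I - 8)) = 1/(((18 - 2*I)/328)*(-134 - 14*I)) = 1/((-134 - 14*I)*(18 - 2*I)/328) = (-134 + 14*I)*(18 + 2*I)/18152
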